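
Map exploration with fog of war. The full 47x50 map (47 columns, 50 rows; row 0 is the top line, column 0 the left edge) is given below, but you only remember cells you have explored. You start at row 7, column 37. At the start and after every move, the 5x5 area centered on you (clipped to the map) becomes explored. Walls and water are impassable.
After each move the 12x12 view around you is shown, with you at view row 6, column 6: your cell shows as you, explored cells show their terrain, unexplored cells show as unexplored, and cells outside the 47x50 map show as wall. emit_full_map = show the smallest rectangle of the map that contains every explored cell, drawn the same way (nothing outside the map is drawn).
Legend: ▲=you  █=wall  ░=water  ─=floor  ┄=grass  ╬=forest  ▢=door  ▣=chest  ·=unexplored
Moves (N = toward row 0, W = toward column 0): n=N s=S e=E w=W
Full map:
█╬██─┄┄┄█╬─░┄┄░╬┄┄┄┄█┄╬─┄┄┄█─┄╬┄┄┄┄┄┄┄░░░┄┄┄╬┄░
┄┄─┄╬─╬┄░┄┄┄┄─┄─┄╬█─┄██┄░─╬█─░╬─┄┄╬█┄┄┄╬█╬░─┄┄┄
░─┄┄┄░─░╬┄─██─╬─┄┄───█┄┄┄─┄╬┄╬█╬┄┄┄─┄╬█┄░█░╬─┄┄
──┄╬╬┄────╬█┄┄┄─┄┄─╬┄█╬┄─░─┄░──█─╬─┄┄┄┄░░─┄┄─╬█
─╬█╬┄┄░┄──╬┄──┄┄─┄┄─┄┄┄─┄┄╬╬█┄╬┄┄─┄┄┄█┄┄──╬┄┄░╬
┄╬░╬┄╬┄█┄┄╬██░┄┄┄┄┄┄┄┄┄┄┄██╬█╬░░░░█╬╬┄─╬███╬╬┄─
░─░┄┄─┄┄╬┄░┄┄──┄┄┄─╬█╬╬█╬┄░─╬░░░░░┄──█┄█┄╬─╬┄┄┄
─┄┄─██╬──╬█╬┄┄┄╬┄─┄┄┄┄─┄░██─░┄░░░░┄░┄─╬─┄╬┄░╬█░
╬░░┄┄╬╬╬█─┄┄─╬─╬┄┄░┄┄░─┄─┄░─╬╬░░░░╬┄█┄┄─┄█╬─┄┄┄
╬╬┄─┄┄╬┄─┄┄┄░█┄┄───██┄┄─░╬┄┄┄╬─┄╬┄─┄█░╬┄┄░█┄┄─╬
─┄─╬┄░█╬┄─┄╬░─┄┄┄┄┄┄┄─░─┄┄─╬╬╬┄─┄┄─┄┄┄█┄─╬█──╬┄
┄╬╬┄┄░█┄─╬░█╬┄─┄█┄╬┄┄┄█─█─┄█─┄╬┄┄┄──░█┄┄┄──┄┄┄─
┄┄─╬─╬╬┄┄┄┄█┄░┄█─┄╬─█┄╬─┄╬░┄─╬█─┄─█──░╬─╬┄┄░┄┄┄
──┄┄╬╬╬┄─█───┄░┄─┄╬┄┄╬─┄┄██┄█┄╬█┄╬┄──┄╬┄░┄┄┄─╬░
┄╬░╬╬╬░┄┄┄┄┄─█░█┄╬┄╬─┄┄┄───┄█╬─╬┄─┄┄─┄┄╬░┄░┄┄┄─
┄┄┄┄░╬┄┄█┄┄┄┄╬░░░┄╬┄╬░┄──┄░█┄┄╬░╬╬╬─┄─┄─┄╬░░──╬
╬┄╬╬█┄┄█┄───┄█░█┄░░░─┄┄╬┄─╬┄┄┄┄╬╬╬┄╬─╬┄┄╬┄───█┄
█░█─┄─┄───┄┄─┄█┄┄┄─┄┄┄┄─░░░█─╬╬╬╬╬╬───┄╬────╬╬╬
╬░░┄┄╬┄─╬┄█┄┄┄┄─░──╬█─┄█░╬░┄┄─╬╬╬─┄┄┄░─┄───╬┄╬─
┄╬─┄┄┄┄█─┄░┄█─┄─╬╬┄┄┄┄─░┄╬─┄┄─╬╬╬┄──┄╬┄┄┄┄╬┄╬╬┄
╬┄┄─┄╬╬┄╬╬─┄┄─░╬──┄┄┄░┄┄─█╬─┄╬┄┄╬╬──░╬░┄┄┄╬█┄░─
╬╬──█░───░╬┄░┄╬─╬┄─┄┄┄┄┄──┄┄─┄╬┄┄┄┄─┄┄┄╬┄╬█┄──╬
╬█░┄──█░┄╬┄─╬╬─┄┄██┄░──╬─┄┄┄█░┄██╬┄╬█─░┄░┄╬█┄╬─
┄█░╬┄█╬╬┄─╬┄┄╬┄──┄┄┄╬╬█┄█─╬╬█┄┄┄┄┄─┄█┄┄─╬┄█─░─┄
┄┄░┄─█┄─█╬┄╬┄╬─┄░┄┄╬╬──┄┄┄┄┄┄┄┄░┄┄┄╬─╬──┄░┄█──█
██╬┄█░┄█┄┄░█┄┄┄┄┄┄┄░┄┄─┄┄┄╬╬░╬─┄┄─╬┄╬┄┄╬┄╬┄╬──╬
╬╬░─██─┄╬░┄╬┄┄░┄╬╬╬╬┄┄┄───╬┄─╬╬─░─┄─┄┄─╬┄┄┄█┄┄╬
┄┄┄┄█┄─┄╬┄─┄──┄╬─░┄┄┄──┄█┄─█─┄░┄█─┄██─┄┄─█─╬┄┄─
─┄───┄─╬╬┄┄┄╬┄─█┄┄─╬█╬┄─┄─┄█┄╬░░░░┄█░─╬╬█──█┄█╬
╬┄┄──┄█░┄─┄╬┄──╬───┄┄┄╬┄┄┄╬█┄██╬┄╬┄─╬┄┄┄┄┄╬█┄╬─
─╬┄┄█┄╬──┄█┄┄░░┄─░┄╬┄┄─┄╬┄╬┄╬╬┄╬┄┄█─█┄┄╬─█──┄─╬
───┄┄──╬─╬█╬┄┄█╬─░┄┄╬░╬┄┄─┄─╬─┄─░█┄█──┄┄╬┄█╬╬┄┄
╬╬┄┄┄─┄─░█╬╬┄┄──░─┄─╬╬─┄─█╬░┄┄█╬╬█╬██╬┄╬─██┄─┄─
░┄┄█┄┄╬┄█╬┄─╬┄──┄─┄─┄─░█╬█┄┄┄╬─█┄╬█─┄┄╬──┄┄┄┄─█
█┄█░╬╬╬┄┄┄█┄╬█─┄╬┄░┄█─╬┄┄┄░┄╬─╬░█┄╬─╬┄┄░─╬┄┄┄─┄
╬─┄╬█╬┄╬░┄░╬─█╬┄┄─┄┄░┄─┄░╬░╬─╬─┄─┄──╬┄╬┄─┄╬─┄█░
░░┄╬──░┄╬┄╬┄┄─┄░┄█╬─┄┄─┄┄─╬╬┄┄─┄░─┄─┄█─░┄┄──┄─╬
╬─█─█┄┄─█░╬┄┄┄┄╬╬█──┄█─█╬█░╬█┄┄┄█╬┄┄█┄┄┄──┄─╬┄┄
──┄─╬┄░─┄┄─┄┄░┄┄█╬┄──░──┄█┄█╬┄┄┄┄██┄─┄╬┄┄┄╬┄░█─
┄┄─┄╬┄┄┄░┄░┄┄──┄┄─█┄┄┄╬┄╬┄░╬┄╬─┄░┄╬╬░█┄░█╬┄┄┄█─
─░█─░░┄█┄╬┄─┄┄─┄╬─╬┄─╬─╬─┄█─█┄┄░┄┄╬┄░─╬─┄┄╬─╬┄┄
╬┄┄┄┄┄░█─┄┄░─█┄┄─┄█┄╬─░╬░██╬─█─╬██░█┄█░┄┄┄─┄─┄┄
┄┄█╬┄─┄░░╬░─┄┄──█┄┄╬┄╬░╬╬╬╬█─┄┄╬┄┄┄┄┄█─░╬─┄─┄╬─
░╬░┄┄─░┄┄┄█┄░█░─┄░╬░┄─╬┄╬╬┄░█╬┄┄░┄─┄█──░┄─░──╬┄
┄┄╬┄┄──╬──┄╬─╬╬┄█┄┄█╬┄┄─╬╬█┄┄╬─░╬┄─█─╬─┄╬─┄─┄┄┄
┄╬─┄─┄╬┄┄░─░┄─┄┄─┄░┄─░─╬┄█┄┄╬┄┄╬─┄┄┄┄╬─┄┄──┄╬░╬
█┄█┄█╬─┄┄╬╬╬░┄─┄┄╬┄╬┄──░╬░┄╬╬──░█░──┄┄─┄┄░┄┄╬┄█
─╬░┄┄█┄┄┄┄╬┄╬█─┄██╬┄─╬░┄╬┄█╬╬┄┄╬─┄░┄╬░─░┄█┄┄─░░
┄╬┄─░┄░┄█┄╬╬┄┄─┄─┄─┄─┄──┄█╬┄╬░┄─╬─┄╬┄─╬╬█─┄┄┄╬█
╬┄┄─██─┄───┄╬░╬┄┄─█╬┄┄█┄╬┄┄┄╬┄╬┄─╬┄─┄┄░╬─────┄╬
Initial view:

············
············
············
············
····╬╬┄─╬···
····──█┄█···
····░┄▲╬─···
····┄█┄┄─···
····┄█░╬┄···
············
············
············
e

············
············
············
············
···╬╬┄─╬█···
···──█┄█┄···
···░┄─▲─┄···
···┄█┄┄─┄···
···┄█░╬┄┄···
············
············
············

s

············
············
············
···╬╬┄─╬█···
···──█┄█┄···
···░┄─╬─┄···
···┄█┄▲─┄···
···┄█░╬┄┄···
····┄┄█┄─···
············
············
············

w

············
············
············
····╬╬┄─╬█··
····──█┄█┄··
····░┄─╬─┄··
····┄█▲┄─┄··
····┄█░╬┄┄··
····┄┄┄█┄─··
············
············
············

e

············
············
············
···╬╬┄─╬█···
···──█┄█┄···
···░┄─╬─┄···
···┄█┄▲─┄···
···┄█░╬┄┄···
···┄┄┄█┄─···
············
············
············

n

············
············
············
············
···╬╬┄─╬█···
···──█┄█┄···
···░┄─▲─┄···
···┄█┄┄─┄···
···┄█░╬┄┄···
···┄┄┄█┄─···
············
············

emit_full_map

╬╬┄─╬█
──█┄█┄
░┄─▲─┄
┄█┄┄─┄
┄█░╬┄┄
┄┄┄█┄─

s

············
············
············
···╬╬┄─╬█···
···──█┄█┄···
···░┄─╬─┄···
···┄█┄▲─┄···
···┄█░╬┄┄···
···┄┄┄█┄─···
············
············
············

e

············
············
············
··╬╬┄─╬█····
··──█┄█┄╬···
··░┄─╬─┄╬···
··┄█┄┄▲┄█···
··┄█░╬┄┄░···
··┄┄┄█┄─╬···
············
············
············

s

············
············
··╬╬┄─╬█····
··──█┄█┄╬···
··░┄─╬─┄╬···
··┄█┄┄─┄█···
··┄█░╬▲┄░···
··┄┄┄█┄─╬···
····█┄┄┄─···
············
············
············

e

············
············
·╬╬┄─╬█·····
·──█┄█┄╬····
·░┄─╬─┄╬┄···
·┄█┄┄─┄█╬···
·┄█░╬┄▲░█···
·┄┄┄█┄─╬█···
···█┄┄┄──···
············
············
············

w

············
············
··╬╬┄─╬█····
··──█┄█┄╬···
··░┄─╬─┄╬┄··
··┄█┄┄─┄█╬··
··┄█░╬▲┄░█··
··┄┄┄█┄─╬█··
····█┄┄┄──··
············
············
············

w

············
············
···╬╬┄─╬█···
···──█┄█┄╬··
···░┄─╬─┄╬┄·
···┄█┄┄─┄█╬·
···┄█░▲┄┄░█·
···┄┄┄█┄─╬█·
····░█┄┄┄──·
············
············
············

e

············
············
··╬╬┄─╬█····
··──█┄█┄╬···
··░┄─╬─┄╬┄··
··┄█┄┄─┄█╬··
··┄█░╬▲┄░█··
··┄┄┄█┄─╬█··
···░█┄┄┄──··
············
············
············

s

············
··╬╬┄─╬█····
··──█┄█┄╬···
··░┄─╬─┄╬┄··
··┄█┄┄─┄█╬··
··┄█░╬┄┄░█··
··┄┄┄█▲─╬█··
···░█┄┄┄──··
····░╬─╬┄···
············
············
············

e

············
·╬╬┄─╬█·····
·──█┄█┄╬····
·░┄─╬─┄╬┄···
·┄█┄┄─┄█╬···
·┄█░╬┄┄░█···
·┄┄┄█┄▲╬█···
··░█┄┄┄──···
···░╬─╬┄┄···
············
············
············

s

·╬╬┄─╬█·····
·──█┄█┄╬····
·░┄─╬─┄╬┄···
·┄█┄┄─┄█╬···
·┄█░╬┄┄░█···
·┄┄┄█┄─╬█···
··░█┄┄▲──···
···░╬─╬┄┄···
····╬┄░┄┄···
············
············
············

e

╬╬┄─╬█······
──█┄█┄╬·····
░┄─╬─┄╬┄····
┄█┄┄─┄█╬····
┄█░╬┄┄░█┄···
┄┄┄█┄─╬█─···
·░█┄┄┄▲─┄···
··░╬─╬┄┄░···
···╬┄░┄┄┄···
············
············
············

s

──█┄█┄╬·····
░┄─╬─┄╬┄····
┄█┄┄─┄█╬····
┄█░╬┄┄░█┄···
┄┄┄█┄─╬█─···
·░█┄┄┄──┄···
··░╬─╬▲┄░···
···╬┄░┄┄┄···
····╬░┄░┄···
············
············
············

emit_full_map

╬╬┄─╬█···
──█┄█┄╬··
░┄─╬─┄╬┄·
┄█┄┄─┄█╬·
┄█░╬┄┄░█┄
┄┄┄█┄─╬█─
·░█┄┄┄──┄
··░╬─╬▲┄░
···╬┄░┄┄┄
····╬░┄░┄


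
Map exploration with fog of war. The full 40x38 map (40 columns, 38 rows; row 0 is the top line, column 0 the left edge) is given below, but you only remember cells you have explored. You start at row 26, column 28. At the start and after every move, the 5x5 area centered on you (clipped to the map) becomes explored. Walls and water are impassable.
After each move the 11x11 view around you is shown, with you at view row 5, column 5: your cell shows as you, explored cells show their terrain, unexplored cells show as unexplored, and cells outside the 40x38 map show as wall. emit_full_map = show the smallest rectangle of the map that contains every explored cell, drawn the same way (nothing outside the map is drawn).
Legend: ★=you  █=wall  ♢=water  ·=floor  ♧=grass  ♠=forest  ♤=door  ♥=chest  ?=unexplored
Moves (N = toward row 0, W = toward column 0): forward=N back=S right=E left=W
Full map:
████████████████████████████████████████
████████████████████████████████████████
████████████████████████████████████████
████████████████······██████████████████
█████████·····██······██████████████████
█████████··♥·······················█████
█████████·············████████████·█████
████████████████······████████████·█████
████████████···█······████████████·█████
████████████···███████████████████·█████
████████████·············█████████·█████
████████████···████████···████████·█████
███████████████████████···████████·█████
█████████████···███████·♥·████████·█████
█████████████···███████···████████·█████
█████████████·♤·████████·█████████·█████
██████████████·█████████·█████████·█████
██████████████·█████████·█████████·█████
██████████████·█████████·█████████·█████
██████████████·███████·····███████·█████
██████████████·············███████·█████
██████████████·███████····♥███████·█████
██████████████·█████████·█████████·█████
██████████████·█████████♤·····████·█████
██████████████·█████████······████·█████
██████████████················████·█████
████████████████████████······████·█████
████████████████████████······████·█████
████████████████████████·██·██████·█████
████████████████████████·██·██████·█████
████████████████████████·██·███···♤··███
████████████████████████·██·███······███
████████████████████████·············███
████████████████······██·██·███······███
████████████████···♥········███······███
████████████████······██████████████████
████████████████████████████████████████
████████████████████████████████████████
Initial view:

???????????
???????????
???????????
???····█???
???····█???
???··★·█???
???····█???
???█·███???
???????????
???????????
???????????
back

???????????
???????????
???····█???
???····█???
???····█???
???··★·█???
???█·███???
???█·███???
???????????
???????????
???????????

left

???????????
???????????
????····█??
???·····█??
???·····█??
???··★··█??
???██·███??
???██·███??
???????????
???????????
???????????

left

???????????
???????????
?????····█?
???······█?
???······█?
???··★···█?
???·██·███?
???·██·███?
???????????
???????????
???????????

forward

???????????
???????????
???????????
???······█?
???······█?
???··★···█?
???······█?
???·██·███?
???·██·███?
???????????
???????????

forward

???????????
???????????
???????????
???♤····???
???······█?
???··★···█?
???······█?
???······█?
???·██·███?
???·██·███?
???????????

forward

???????????
???????????
???????????
???·████???
???♤····???
???··★···█?
???······█?
???······█?
???······█?
???·██·███?
???·██·███?

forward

???????????
???????????
???????????
???··♥██???
???·████???
???♤·★··???
???······█?
???······█?
???······█?
???······█?
???·██·███?

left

???????????
???????????
???????????
???···♥██??
???█·████??
???█♤★···??
???█······█
???·······█
????······█
????······█
????·██·███

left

???????????
???????????
???????????
???····♥██?
???██·████?
???██★····?
???██······
???········
?????······
?????······
?????·██·██

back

???????????
???????????
???····♥██?
???██·████?
???██♤····?
???██★·····
???········
???██······
?????······
?????·██·██
?????·██·██

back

???????????
???····♥██?
???██·████?
???██♤····?
???██······
???··★·····
???██······
???██······
?????·██·██
?????·██·██
???????????

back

???····♥██?
???██·████?
???██♤····?
???██······
???········
???██★·····
???██······
???██·██·██
?????·██·██
???????????
???????????

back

???██·████?
???██♤····?
???██······
???········
???██······
???██★·····
???██·██·██
???██·██·██
???????????
???????????
???????????

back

???██♤····?
???██······
???········
???██······
???██······
???██★██·██
???██·██·██
???██·██???
???????????
???????????
???????????

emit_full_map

····♥██??
██·████??
██♤····??
██······█
········█
██······█
██······█
██★██·███
██·██·███
██·██????

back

???██······
???········
???██······
???██······
???██·██·██
???██★██·██
???██·██???
???██·██???
???????????
???????????
???????????

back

???········
???██······
???██······
???██·██·██
???██·██·██
???██★██???
???██·██???
???██···???
???????????
???????????
???????????

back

???██······
???██······
???██·██·██
???██·██·██
???██·██???
???██★██???
???██···???
???██·██???
???????????
???????????
???????????

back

???██······
???██·██·██
???██·██·██
???██·██???
???██·██???
???██★··???
???██·██???
???·····???
???????????
???????????
???????????

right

??██······█
??██·██·███
??██·██·███
??██·██·???
??██·██·???
??██·★··???
??██·██·???
??······???
???????????
???????????
???????????

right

?██······█?
?██·██·███?
?██·██·███?
?██·██·█???
?██·██·█???
?██··★··???
?██·██·█???
?······█???
???????????
???????????
???????????

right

██······█??
██·██·███??
██·██·███??
██·██·██???
██·██·██???
██···★··???
██·██·██???
······██???
???????????
???????????
???????????

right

█······█???
█·██·███???
█·██·███???
█·██·███???
█·██·███???
█····★··???
█·██·███???
·····███???
???????????
???????????
???????????

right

······█????
·██·███????
·██·███????
·██·███·???
·██·███·???
·····★··???
·██·███·???
····███·???
???????????
???????????
???????????

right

·····█?????
██·███?????
██·███?????
██·███··???
██·███··???
·····★··???
██·███··???
···███··???
???????????
???????????
???????????

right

····█??????
█·███??????
█·███??????
█·███···???
█·███···???
·····★··???
█·███···???
··███···???
???????????
???????????
???????????

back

█·███??????
█·███??????
█·███···???
█·███···???
········???
█·███★··???
··███···???
???█████???
???????????
???????????
███████████

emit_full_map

····♥██?????
██·████?????
██♤····?????
██······█???
········█???
██······█???
██······█???
██·██·███???
██·██·███???
██·██·███···
██·██·███···
██··········
██·██·███★··
······███···
???????█████


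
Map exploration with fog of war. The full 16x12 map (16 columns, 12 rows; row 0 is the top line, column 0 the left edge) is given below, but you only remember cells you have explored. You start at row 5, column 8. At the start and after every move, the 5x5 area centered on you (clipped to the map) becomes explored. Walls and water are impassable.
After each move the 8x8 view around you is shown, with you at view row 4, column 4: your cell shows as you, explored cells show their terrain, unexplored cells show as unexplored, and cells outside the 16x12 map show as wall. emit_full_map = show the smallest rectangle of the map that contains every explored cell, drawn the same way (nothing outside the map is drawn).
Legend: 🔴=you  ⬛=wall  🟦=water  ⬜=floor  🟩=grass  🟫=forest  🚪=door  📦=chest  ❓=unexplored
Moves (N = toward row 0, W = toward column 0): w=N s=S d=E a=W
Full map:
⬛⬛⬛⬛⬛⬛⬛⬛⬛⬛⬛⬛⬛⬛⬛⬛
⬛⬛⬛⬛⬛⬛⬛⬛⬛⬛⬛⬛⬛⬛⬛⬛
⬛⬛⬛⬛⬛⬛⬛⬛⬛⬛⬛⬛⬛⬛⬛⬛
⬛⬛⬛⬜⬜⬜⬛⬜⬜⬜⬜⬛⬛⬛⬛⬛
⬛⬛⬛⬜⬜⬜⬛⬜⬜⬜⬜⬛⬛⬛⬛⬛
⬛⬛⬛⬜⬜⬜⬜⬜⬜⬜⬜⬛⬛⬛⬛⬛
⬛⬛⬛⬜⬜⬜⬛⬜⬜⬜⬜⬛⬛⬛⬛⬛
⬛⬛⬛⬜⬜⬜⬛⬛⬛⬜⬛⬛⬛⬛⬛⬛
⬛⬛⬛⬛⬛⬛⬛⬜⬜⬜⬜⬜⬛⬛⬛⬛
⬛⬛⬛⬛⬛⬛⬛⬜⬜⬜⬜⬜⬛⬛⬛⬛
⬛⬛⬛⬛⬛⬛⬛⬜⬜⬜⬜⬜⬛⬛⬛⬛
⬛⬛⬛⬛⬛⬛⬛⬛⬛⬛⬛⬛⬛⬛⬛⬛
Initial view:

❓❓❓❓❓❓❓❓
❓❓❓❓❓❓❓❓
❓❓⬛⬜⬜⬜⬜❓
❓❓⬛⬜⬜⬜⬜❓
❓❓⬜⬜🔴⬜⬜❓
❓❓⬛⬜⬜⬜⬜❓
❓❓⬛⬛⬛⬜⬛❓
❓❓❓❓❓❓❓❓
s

❓❓❓❓❓❓❓❓
❓❓⬛⬜⬜⬜⬜❓
❓❓⬛⬜⬜⬜⬜❓
❓❓⬜⬜⬜⬜⬜❓
❓❓⬛⬜🔴⬜⬜❓
❓❓⬛⬛⬛⬜⬛❓
❓❓⬛⬜⬜⬜⬜❓
❓❓❓❓❓❓❓❓

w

❓❓❓❓❓❓❓❓
❓❓❓❓❓❓❓❓
❓❓⬛⬜⬜⬜⬜❓
❓❓⬛⬜⬜⬜⬜❓
❓❓⬜⬜🔴⬜⬜❓
❓❓⬛⬜⬜⬜⬜❓
❓❓⬛⬛⬛⬜⬛❓
❓❓⬛⬜⬜⬜⬜❓

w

❓❓❓❓❓❓❓❓
❓❓❓❓❓❓❓❓
❓❓⬛⬛⬛⬛⬛❓
❓❓⬛⬜⬜⬜⬜❓
❓❓⬛⬜🔴⬜⬜❓
❓❓⬜⬜⬜⬜⬜❓
❓❓⬛⬜⬜⬜⬜❓
❓❓⬛⬛⬛⬜⬛❓

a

❓❓❓❓❓❓❓❓
❓❓❓❓❓❓❓❓
❓❓⬛⬛⬛⬛⬛⬛
❓❓⬜⬛⬜⬜⬜⬜
❓❓⬜⬛🔴⬜⬜⬜
❓❓⬜⬜⬜⬜⬜⬜
❓❓⬜⬛⬜⬜⬜⬜
❓❓❓⬛⬛⬛⬜⬛

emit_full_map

⬛⬛⬛⬛⬛⬛
⬜⬛⬜⬜⬜⬜
⬜⬛🔴⬜⬜⬜
⬜⬜⬜⬜⬜⬜
⬜⬛⬜⬜⬜⬜
❓⬛⬛⬛⬜⬛
❓⬛⬜⬜⬜⬜

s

❓❓❓❓❓❓❓❓
❓❓⬛⬛⬛⬛⬛⬛
❓❓⬜⬛⬜⬜⬜⬜
❓❓⬜⬛⬜⬜⬜⬜
❓❓⬜⬜🔴⬜⬜⬜
❓❓⬜⬛⬜⬜⬜⬜
❓❓⬜⬛⬛⬛⬜⬛
❓❓❓⬛⬜⬜⬜⬜

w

❓❓❓❓❓❓❓❓
❓❓❓❓❓❓❓❓
❓❓⬛⬛⬛⬛⬛⬛
❓❓⬜⬛⬜⬜⬜⬜
❓❓⬜⬛🔴⬜⬜⬜
❓❓⬜⬜⬜⬜⬜⬜
❓❓⬜⬛⬜⬜⬜⬜
❓❓⬜⬛⬛⬛⬜⬛

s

❓❓❓❓❓❓❓❓
❓❓⬛⬛⬛⬛⬛⬛
❓❓⬜⬛⬜⬜⬜⬜
❓❓⬜⬛⬜⬜⬜⬜
❓❓⬜⬜🔴⬜⬜⬜
❓❓⬜⬛⬜⬜⬜⬜
❓❓⬜⬛⬛⬛⬜⬛
❓❓❓⬛⬜⬜⬜⬜

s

❓❓⬛⬛⬛⬛⬛⬛
❓❓⬜⬛⬜⬜⬜⬜
❓❓⬜⬛⬜⬜⬜⬜
❓❓⬜⬜⬜⬜⬜⬜
❓❓⬜⬛🔴⬜⬜⬜
❓❓⬜⬛⬛⬛⬜⬛
❓❓⬛⬛⬜⬜⬜⬜
❓❓❓❓❓❓❓❓

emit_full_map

⬛⬛⬛⬛⬛⬛
⬜⬛⬜⬜⬜⬜
⬜⬛⬜⬜⬜⬜
⬜⬜⬜⬜⬜⬜
⬜⬛🔴⬜⬜⬜
⬜⬛⬛⬛⬜⬛
⬛⬛⬜⬜⬜⬜

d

❓⬛⬛⬛⬛⬛⬛❓
❓⬜⬛⬜⬜⬜⬜❓
❓⬜⬛⬜⬜⬜⬜❓
❓⬜⬜⬜⬜⬜⬜❓
❓⬜⬛⬜🔴⬜⬜❓
❓⬜⬛⬛⬛⬜⬛❓
❓⬛⬛⬜⬜⬜⬜❓
❓❓❓❓❓❓❓❓

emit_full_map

⬛⬛⬛⬛⬛⬛
⬜⬛⬜⬜⬜⬜
⬜⬛⬜⬜⬜⬜
⬜⬜⬜⬜⬜⬜
⬜⬛⬜🔴⬜⬜
⬜⬛⬛⬛⬜⬛
⬛⬛⬜⬜⬜⬜


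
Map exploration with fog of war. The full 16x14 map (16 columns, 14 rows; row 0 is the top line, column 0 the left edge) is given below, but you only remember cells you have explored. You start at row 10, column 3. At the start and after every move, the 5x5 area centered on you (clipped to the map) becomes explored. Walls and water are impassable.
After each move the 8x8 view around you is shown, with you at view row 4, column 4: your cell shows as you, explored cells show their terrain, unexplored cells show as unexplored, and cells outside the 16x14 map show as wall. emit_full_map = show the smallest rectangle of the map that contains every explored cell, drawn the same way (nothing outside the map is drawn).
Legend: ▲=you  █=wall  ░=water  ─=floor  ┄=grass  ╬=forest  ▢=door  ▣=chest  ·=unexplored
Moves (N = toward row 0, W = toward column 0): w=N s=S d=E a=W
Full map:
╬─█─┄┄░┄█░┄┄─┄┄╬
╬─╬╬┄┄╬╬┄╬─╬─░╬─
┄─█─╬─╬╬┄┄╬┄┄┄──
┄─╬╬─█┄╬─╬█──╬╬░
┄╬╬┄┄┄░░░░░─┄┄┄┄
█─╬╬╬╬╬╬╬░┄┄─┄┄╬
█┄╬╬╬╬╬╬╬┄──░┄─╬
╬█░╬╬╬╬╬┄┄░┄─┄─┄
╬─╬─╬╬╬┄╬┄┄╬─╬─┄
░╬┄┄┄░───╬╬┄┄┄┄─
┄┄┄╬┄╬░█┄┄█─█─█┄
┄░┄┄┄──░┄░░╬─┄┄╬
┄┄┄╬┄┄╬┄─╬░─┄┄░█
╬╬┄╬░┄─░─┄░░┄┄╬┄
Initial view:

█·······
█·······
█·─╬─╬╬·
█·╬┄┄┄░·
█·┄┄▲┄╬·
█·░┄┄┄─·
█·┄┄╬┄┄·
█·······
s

█·······
█·─╬─╬╬·
█·╬┄┄┄░·
█·┄┄╬┄╬·
█·░┄▲┄─·
█·┄┄╬┄┄·
█·╬┄╬░┄·
████████

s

█·─╬─╬╬·
█·╬┄┄┄░·
█·┄┄╬┄╬·
█·░┄┄┄─·
█·┄┄▲┄┄·
█·╬┄╬░┄·
████████
████████

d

·─╬─╬╬··
·╬┄┄┄░··
·┄┄╬┄╬░·
·░┄┄┄──·
·┄┄╬▲┄╬·
·╬┄╬░┄─·
████████
████████

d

─╬─╬╬···
╬┄┄┄░···
┄┄╬┄╬░█·
░┄┄┄──░·
┄┄╬┄▲╬┄·
╬┄╬░┄─░·
████████
████████

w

········
─╬─╬╬···
╬┄┄┄░──·
┄┄╬┄╬░█·
░┄┄┄▲─░·
┄┄╬┄┄╬┄·
╬┄╬░┄─░·
████████

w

········
········
─╬─╬╬╬┄·
╬┄┄┄░──·
┄┄╬┄▲░█·
░┄┄┄──░·
┄┄╬┄┄╬┄·
╬┄╬░┄─░·

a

········
········
·─╬─╬╬╬┄
·╬┄┄┄░──
·┄┄╬▲╬░█
·░┄┄┄──░
·┄┄╬┄┄╬┄
·╬┄╬░┄─░

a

█·······
█·······
█·─╬─╬╬╬
█·╬┄┄┄░─
█·┄┄▲┄╬░
█·░┄┄┄──
█·┄┄╬┄┄╬
█·╬┄╬░┄─

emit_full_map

─╬─╬╬╬┄
╬┄┄┄░──
┄┄▲┄╬░█
░┄┄┄──░
┄┄╬┄┄╬┄
╬┄╬░┄─░

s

█·······
█·─╬─╬╬╬
█·╬┄┄┄░─
█·┄┄╬┄╬░
█·░┄▲┄──
█·┄┄╬┄┄╬
█·╬┄╬░┄─
████████

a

██······
██·─╬─╬╬
██░╬┄┄┄░
██┄┄┄╬┄╬
██┄░▲┄┄─
██┄┄┄╬┄┄
██╬╬┄╬░┄
████████

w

██······
██······
██╬─╬─╬╬
██░╬┄┄┄░
██┄┄▲╬┄╬
██┄░┄┄┄─
██┄┄┄╬┄┄
██╬╬┄╬░┄

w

██······
██······
██╬█░╬╬·
██╬─╬─╬╬
██░╬▲┄┄░
██┄┄┄╬┄╬
██┄░┄┄┄─
██┄┄┄╬┄┄

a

███·····
███·····
███╬█░╬╬
███╬─╬─╬
███░▲┄┄┄
███┄┄┄╬┄
███┄░┄┄┄
███┄┄┄╬┄

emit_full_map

╬█░╬╬···
╬─╬─╬╬╬┄
░▲┄┄┄░──
┄┄┄╬┄╬░█
┄░┄┄┄──░
┄┄┄╬┄┄╬┄
╬╬┄╬░┄─░


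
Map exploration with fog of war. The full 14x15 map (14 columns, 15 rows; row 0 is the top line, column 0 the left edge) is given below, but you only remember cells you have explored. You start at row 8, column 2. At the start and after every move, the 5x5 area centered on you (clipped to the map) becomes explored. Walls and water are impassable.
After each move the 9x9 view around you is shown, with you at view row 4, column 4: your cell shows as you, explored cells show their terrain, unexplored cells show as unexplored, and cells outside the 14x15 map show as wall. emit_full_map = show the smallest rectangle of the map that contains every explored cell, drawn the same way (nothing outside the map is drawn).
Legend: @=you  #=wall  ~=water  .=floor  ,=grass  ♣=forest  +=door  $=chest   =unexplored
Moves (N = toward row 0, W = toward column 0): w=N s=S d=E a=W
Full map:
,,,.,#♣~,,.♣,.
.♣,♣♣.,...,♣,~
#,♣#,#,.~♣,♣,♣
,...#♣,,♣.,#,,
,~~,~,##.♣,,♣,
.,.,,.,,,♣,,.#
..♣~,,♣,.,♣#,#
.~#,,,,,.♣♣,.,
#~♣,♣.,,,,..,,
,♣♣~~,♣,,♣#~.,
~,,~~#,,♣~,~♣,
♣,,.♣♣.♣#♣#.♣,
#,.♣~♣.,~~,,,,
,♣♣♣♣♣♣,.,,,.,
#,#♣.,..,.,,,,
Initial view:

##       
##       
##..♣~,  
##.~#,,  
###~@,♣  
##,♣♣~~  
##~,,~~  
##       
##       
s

##       
##..♣~,  
##.~#,,  
###~♣,♣  
##,♣@~~  
##~,,~~  
##♣,,.♣  
##       
##       

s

##..♣~,  
##.~#,,  
###~♣,♣  
##,♣♣~~  
##~,@~~  
##♣,,.♣  
###,.♣~  
##       
##       

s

##.~#,,  
###~♣,♣  
##,♣♣~~  
##~,,~~  
##♣,@.♣  
###,.♣~  
##,♣♣♣♣  
##       
#########

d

#.~#,,   
##~♣,♣   
#,♣♣~~,  
#~,,~~#  
#♣,,@♣♣  
##,.♣~♣  
#,♣♣♣♣♣  
#        
#########

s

##~♣,♣   
#,♣♣~~,  
#~,,~~#  
#♣,,.♣♣  
##,.@~♣  
#,♣♣♣♣♣  
# ,#♣.,  
#########
#########

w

#.~#,,   
##~♣,♣   
#,♣♣~~,  
#~,,~~#  
#♣,,@♣♣  
##,.♣~♣  
#,♣♣♣♣♣  
# ,#♣.,  
#########

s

##~♣,♣   
#,♣♣~~,  
#~,,~~#  
#♣,,.♣♣  
##,.@~♣  
#,♣♣♣♣♣  
# ,#♣.,  
#########
#########

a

###~♣,♣  
##,♣♣~~, 
##~,,~~# 
##♣,,.♣♣ 
###,@♣~♣ 
##,♣♣♣♣♣ 
###,#♣., 
#########
#########

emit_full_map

..♣~, 
.~#,, 
#~♣,♣ 
,♣♣~~,
~,,~~#
♣,,.♣♣
#,@♣~♣
,♣♣♣♣♣
#,#♣.,

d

##~♣,♣   
#,♣♣~~,  
#~,,~~#  
#♣,,.♣♣  
##,.@~♣  
#,♣♣♣♣♣  
##,#♣.,  
#########
#########

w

#.~#,,   
##~♣,♣   
#,♣♣~~,  
#~,,~~#  
#♣,,@♣♣  
##,.♣~♣  
#,♣♣♣♣♣  
##,#♣.,  
#########

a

##.~#,,  
###~♣,♣  
##,♣♣~~, 
##~,,~~# 
##♣,@.♣♣ 
###,.♣~♣ 
##,♣♣♣♣♣ 
###,#♣., 
#########

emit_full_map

..♣~, 
.~#,, 
#~♣,♣ 
,♣♣~~,
~,,~~#
♣,@.♣♣
#,.♣~♣
,♣♣♣♣♣
#,#♣.,


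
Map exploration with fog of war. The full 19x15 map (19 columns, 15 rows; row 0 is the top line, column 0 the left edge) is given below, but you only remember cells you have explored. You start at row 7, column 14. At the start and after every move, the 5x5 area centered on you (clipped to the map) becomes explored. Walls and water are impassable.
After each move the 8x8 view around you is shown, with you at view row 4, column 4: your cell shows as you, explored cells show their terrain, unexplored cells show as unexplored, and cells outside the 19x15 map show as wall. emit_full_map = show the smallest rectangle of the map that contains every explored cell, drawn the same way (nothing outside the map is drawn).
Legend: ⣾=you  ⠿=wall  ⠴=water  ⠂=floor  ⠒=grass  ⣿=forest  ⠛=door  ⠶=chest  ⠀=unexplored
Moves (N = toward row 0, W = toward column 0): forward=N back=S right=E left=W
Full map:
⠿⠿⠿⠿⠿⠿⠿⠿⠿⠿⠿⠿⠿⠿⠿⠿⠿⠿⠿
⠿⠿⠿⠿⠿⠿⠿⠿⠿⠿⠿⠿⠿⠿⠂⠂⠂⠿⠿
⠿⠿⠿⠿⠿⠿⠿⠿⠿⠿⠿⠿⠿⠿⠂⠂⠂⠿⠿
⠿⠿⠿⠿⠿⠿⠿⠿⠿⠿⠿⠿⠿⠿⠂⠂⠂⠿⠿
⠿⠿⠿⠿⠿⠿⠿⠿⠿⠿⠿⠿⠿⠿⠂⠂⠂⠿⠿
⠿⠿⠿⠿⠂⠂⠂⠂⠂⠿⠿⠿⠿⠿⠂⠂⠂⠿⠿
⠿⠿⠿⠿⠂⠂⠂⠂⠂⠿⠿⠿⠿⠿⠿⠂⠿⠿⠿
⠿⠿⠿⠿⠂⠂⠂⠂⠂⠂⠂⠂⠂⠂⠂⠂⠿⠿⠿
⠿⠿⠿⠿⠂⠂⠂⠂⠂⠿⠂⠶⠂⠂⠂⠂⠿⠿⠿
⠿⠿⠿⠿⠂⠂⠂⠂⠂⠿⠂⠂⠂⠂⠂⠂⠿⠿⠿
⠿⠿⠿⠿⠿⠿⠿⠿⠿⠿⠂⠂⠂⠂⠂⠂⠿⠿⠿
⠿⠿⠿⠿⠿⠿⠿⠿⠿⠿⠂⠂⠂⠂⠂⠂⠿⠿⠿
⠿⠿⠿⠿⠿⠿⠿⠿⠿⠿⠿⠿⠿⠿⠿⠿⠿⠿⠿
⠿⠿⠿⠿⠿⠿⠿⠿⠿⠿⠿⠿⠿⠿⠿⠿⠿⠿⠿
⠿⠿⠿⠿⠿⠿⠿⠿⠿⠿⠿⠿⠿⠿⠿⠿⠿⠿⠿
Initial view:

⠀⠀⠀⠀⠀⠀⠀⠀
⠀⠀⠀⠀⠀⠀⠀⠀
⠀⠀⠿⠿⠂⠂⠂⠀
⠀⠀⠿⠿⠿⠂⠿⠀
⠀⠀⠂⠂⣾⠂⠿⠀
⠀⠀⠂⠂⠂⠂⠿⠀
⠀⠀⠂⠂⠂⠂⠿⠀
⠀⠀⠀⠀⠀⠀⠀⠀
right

⠀⠀⠀⠀⠀⠀⠀⠀
⠀⠀⠀⠀⠀⠀⠀⠀
⠀⠿⠿⠂⠂⠂⠿⠀
⠀⠿⠿⠿⠂⠿⠿⠀
⠀⠂⠂⠂⣾⠿⠿⠀
⠀⠂⠂⠂⠂⠿⠿⠀
⠀⠂⠂⠂⠂⠿⠿⠀
⠀⠀⠀⠀⠀⠀⠀⠀

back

⠀⠀⠀⠀⠀⠀⠀⠀
⠀⠿⠿⠂⠂⠂⠿⠀
⠀⠿⠿⠿⠂⠿⠿⠀
⠀⠂⠂⠂⠂⠿⠿⠀
⠀⠂⠂⠂⣾⠿⠿⠀
⠀⠂⠂⠂⠂⠿⠿⠀
⠀⠀⠂⠂⠂⠿⠿⠀
⠀⠀⠀⠀⠀⠀⠀⠀

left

⠀⠀⠀⠀⠀⠀⠀⠀
⠀⠀⠿⠿⠂⠂⠂⠿
⠀⠀⠿⠿⠿⠂⠿⠿
⠀⠀⠂⠂⠂⠂⠿⠿
⠀⠀⠂⠂⣾⠂⠿⠿
⠀⠀⠂⠂⠂⠂⠿⠿
⠀⠀⠂⠂⠂⠂⠿⠿
⠀⠀⠀⠀⠀⠀⠀⠀

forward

⠀⠀⠀⠀⠀⠀⠀⠀
⠀⠀⠀⠀⠀⠀⠀⠀
⠀⠀⠿⠿⠂⠂⠂⠿
⠀⠀⠿⠿⠿⠂⠿⠿
⠀⠀⠂⠂⣾⠂⠿⠿
⠀⠀⠂⠂⠂⠂⠿⠿
⠀⠀⠂⠂⠂⠂⠿⠿
⠀⠀⠂⠂⠂⠂⠿⠿

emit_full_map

⠿⠿⠂⠂⠂⠿
⠿⠿⠿⠂⠿⠿
⠂⠂⣾⠂⠿⠿
⠂⠂⠂⠂⠿⠿
⠂⠂⠂⠂⠿⠿
⠂⠂⠂⠂⠿⠿

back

⠀⠀⠀⠀⠀⠀⠀⠀
⠀⠀⠿⠿⠂⠂⠂⠿
⠀⠀⠿⠿⠿⠂⠿⠿
⠀⠀⠂⠂⠂⠂⠿⠿
⠀⠀⠂⠂⣾⠂⠿⠿
⠀⠀⠂⠂⠂⠂⠿⠿
⠀⠀⠂⠂⠂⠂⠿⠿
⠀⠀⠀⠀⠀⠀⠀⠀

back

⠀⠀⠿⠿⠂⠂⠂⠿
⠀⠀⠿⠿⠿⠂⠿⠿
⠀⠀⠂⠂⠂⠂⠿⠿
⠀⠀⠂⠂⠂⠂⠿⠿
⠀⠀⠂⠂⣾⠂⠿⠿
⠀⠀⠂⠂⠂⠂⠿⠿
⠀⠀⠂⠂⠂⠂⠿⠀
⠀⠀⠀⠀⠀⠀⠀⠀

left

⠀⠀⠀⠿⠿⠂⠂⠂
⠀⠀⠀⠿⠿⠿⠂⠿
⠀⠀⠂⠂⠂⠂⠂⠿
⠀⠀⠶⠂⠂⠂⠂⠿
⠀⠀⠂⠂⣾⠂⠂⠿
⠀⠀⠂⠂⠂⠂⠂⠿
⠀⠀⠂⠂⠂⠂⠂⠿
⠀⠀⠀⠀⠀⠀⠀⠀

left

⠀⠀⠀⠀⠿⠿⠂⠂
⠀⠀⠀⠀⠿⠿⠿⠂
⠀⠀⠂⠂⠂⠂⠂⠂
⠀⠀⠂⠶⠂⠂⠂⠂
⠀⠀⠂⠂⣾⠂⠂⠂
⠀⠀⠂⠂⠂⠂⠂⠂
⠀⠀⠂⠂⠂⠂⠂⠂
⠀⠀⠀⠀⠀⠀⠀⠀

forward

⠀⠀⠀⠀⠀⠀⠀⠀
⠀⠀⠀⠀⠿⠿⠂⠂
⠀⠀⠿⠿⠿⠿⠿⠂
⠀⠀⠂⠂⠂⠂⠂⠂
⠀⠀⠂⠶⣾⠂⠂⠂
⠀⠀⠂⠂⠂⠂⠂⠂
⠀⠀⠂⠂⠂⠂⠂⠂
⠀⠀⠂⠂⠂⠂⠂⠂

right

⠀⠀⠀⠀⠀⠀⠀⠀
⠀⠀⠀⠿⠿⠂⠂⠂
⠀⠿⠿⠿⠿⠿⠂⠿
⠀⠂⠂⠂⠂⠂⠂⠿
⠀⠂⠶⠂⣾⠂⠂⠿
⠀⠂⠂⠂⠂⠂⠂⠿
⠀⠂⠂⠂⠂⠂⠂⠿
⠀⠂⠂⠂⠂⠂⠂⠿

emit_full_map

⠀⠀⠿⠿⠂⠂⠂⠿
⠿⠿⠿⠿⠿⠂⠿⠿
⠂⠂⠂⠂⠂⠂⠿⠿
⠂⠶⠂⣾⠂⠂⠿⠿
⠂⠂⠂⠂⠂⠂⠿⠿
⠂⠂⠂⠂⠂⠂⠿⠿
⠂⠂⠂⠂⠂⠂⠿⠀

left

⠀⠀⠀⠀⠀⠀⠀⠀
⠀⠀⠀⠀⠿⠿⠂⠂
⠀⠀⠿⠿⠿⠿⠿⠂
⠀⠀⠂⠂⠂⠂⠂⠂
⠀⠀⠂⠶⣾⠂⠂⠂
⠀⠀⠂⠂⠂⠂⠂⠂
⠀⠀⠂⠂⠂⠂⠂⠂
⠀⠀⠂⠂⠂⠂⠂⠂

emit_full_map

⠀⠀⠿⠿⠂⠂⠂⠿
⠿⠿⠿⠿⠿⠂⠿⠿
⠂⠂⠂⠂⠂⠂⠿⠿
⠂⠶⣾⠂⠂⠂⠿⠿
⠂⠂⠂⠂⠂⠂⠿⠿
⠂⠂⠂⠂⠂⠂⠿⠿
⠂⠂⠂⠂⠂⠂⠿⠀
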